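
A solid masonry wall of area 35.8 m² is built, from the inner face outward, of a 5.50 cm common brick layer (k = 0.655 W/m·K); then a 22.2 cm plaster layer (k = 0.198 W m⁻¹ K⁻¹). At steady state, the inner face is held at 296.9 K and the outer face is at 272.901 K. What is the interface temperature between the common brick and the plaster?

Resistance network (inner→outer):
  R_common brick = L/(kA) = 0.0550/(0.655·35.8) = 0.002346 K/W
  R_plaster = L/(kA) = 0.222/(0.198·35.8) = 0.03132 K/W
ΣR = 0.002346 + 0.03132 = 0.03367 K/W
Q = ΔT/ΣR = (296.9 K − 272.901 K)/0.03367 = 712.8 W
From the inner boundary to the common brick/plaster interface, ΣR_partial = 0.002346 K/W.
T_interface = T_in − Q·ΣR_partial = 296.9 K − (712.8)(0.002346) = 295.2 K

T = 295.2 K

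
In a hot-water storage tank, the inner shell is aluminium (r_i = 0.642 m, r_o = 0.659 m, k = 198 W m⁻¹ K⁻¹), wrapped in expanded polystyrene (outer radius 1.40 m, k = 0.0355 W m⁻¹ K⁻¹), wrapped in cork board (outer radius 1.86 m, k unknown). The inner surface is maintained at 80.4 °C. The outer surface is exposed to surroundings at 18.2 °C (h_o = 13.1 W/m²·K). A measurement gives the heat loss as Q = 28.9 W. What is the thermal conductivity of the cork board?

ΣR = ΔT/Q = |80.4 − 18.2|/28.9 = 2.152 K/W
Known resistances:
  R_aluminium = (1/0.642 − 1/0.659)/(4πk) = 0.04018/(4π·198) = 1.615×10^-5 K/W
  R_expanded polystyrene = (1/0.659 − 1/1.40)/(4πk) = 0.8032/(4π·0.0355) = 1.800 K/W
  R_conv,out = 1/(4πr²h) = 1/(4π·1.86²·13.1) = 0.001756 K/W
R_cork board = ΣR − ΣR_known = 2.152 − 1.802 = 0.3500 K/W
(1/r₁−1/r₂)/(4πk) = 0.3500 ⇒ k = 0.1767/(4π·0.3500) = 0.0402 W/m·K

k = 0.0402 W/m·K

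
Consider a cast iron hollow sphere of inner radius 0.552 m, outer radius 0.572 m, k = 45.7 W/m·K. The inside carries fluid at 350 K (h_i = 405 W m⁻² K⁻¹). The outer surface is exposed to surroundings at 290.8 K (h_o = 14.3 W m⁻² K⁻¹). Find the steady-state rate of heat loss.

Treat each layer as a resistance in series:
  R_conv,in = 1/(4πr²h) = 1/(4π·0.552²·405) = 6.448×10^-4 K/W
  R_cast iron = (1/0.552 − 1/0.572)/(4πk) = 0.06334/(4π·45.7) = 1.103×10^-4 K/W
  R_conv,out = 1/(4πr²h) = 1/(4π·0.572²·14.3) = 0.01701 K/W
ΣR = 6.448×10^-4 + 1.103×10^-4 + 0.01701 = 0.01777 K/W
Q = ΔT/ΣR = (350 K − 290.8 K)/0.01777 = 3330 W

Q = 3330 W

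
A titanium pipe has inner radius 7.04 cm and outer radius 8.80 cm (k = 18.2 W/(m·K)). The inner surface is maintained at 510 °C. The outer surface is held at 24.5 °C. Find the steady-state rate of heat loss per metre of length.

Q' = 2πk·ΔT/ln(r₂/r₁) = 2π × 18.2 × 485.5 / ln(0.0880/0.0704) = 2.49×10^5 W/m

Q' = 249 kW/m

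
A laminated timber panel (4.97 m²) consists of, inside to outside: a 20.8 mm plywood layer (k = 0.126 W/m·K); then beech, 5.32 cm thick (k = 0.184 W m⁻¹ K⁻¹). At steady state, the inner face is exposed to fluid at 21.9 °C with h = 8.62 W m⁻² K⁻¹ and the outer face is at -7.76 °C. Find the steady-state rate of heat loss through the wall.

Series thermal resistances, inner to outer:
  R_conv,in = 1/(hA) = 1/(8.62·4.97) = 0.02334 K/W
  R_plywood = L/(kA) = 0.0208/(0.126·4.97) = 0.03322 K/W
  R_beech = L/(kA) = 0.0532/(0.184·4.97) = 0.05818 K/W
ΣR = 0.02334 + 0.03322 + 0.05818 = 0.1147 K/W
Q = ΔT/ΣR = (21.9 °C − -7.76 °C)/0.1147 = 259 W

Q = 259 W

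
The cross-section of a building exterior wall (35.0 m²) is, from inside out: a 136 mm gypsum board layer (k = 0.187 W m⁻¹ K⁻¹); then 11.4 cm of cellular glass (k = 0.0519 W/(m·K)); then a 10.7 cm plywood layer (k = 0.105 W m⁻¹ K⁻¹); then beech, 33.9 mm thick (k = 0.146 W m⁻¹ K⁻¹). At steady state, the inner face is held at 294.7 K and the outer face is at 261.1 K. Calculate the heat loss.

Q = 282 W

Resistance network (inner→outer):
  R_gypsum board = L/(kA) = 0.136/(0.187·35.0) = 0.02078 K/W
  R_cellular glass = L/(kA) = 0.114/(0.0519·35.0) = 0.06276 K/W
  R_plywood = L/(kA) = 0.107/(0.105·35.0) = 0.02912 K/W
  R_beech = L/(kA) = 0.0339/(0.146·35.0) = 0.006634 K/W
ΣR = 0.02078 + 0.06276 + 0.02912 + 0.006634 = 0.1193 K/W
Q = ΔT/ΣR = (294.7 K − 261.1 K)/0.1193 = 282 W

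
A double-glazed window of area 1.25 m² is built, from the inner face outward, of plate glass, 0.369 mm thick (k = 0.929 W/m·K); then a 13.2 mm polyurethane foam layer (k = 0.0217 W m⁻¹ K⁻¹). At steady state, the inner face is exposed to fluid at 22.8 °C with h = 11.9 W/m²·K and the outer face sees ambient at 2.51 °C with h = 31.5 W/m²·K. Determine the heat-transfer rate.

Series thermal resistances, inner to outer:
  R_conv,in = 1/(hA) = 1/(11.9·1.25) = 0.06723 K/W
  R_plate glass = L/(kA) = 3.69×10^-4/(0.929·1.25) = 3.178×10^-4 K/W
  R_polyurethane foam = L/(kA) = 0.0132/(0.0217·1.25) = 0.4866 K/W
  R_conv,out = 1/(hA) = 1/(31.5·1.25) = 0.02540 K/W
ΣR = 0.06723 + 3.178×10^-4 + 0.4866 + 0.02540 = 0.5795 K/W
Q = ΔT/ΣR = (22.8 °C − 2.51 °C)/0.5795 = 35.0 W

Q = 35.0 W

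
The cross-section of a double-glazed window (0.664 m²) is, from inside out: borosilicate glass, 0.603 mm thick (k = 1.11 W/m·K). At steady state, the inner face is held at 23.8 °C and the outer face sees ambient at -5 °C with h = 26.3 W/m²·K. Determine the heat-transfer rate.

Series thermal resistances, inner to outer:
  R_borosilicate glass = L/(kA) = 6.03×10^-4/(1.11·0.664) = 8.181×10^-4 K/W
  R_conv,out = 1/(hA) = 1/(26.3·0.664) = 0.05726 K/W
ΣR = 8.181×10^-4 + 0.05726 = 0.05808 K/W
Q = ΔT/ΣR = (23.8 °C − -5 °C)/0.05808 = 496 W

Q = 496 W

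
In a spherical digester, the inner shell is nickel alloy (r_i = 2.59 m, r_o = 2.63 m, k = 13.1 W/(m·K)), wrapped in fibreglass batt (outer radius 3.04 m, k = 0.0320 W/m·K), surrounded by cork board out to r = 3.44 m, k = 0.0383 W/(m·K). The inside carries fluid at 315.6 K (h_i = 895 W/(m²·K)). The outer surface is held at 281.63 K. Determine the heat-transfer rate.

Q = 164 W

Treat each layer as a resistance in series:
  R_conv,in = 1/(4πr²h) = 1/(4π·2.59²·895) = 1.325×10^-5 K/W
  R_nickel alloy = (1/2.59 − 1/2.63)/(4πk) = 0.005872/(4π·13.1) = 3.567×10^-5 K/W
  R_fibreglass batt = (1/2.63 − 1/3.04)/(4πk) = 0.05128/(4π·0.0320) = 0.1275 K/W
  R_cork board = (1/3.04 − 1/3.44)/(4πk) = 0.03825/(4π·0.0383) = 0.07947 K/W
ΣR = 1.325×10^-5 + 3.567×10^-5 + 0.1275 + 0.07947 = 0.2070 K/W
Q = ΔT/ΣR = (315.6 K − 281.63 K)/0.2070 = 164 W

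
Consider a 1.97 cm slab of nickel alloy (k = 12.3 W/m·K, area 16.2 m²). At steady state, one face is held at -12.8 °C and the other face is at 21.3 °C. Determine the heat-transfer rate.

Q = kA·ΔT/L = 12.3 × 16.2 × |-12.8 °C − 21.3 °C| / 0.0197 = 3.45×10^5 W

Q = 345 kW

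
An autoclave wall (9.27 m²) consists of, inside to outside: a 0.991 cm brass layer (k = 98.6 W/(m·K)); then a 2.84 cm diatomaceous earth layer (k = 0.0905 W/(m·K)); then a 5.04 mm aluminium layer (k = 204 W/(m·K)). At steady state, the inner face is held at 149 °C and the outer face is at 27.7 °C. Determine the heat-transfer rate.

Resistance network (inner→outer):
  R_brass = L/(kA) = 0.00991/(98.6·9.27) = 1.084×10^-5 K/W
  R_diatomaceous earth = L/(kA) = 0.0284/(0.0905·9.27) = 0.03385 K/W
  R_aluminium = L/(kA) = 0.00504/(204·9.27) = 2.665×10^-6 K/W
ΣR = 1.084×10^-5 + 0.03385 + 2.665×10^-6 = 0.03386 K/W
Q = ΔT/ΣR = (149 °C − 27.7 °C)/0.03386 = 3580 W

Q = 3.58 kW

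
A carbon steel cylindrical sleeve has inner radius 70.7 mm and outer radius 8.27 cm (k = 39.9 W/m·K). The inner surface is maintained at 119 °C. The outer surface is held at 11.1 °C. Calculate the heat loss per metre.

Q' = 173 kW/m

Q' = 2πk·ΔT/ln(r₂/r₁) = 2π × 39.9 × 107.9 / ln(0.0827/0.0707) = 1.73×10^5 W/m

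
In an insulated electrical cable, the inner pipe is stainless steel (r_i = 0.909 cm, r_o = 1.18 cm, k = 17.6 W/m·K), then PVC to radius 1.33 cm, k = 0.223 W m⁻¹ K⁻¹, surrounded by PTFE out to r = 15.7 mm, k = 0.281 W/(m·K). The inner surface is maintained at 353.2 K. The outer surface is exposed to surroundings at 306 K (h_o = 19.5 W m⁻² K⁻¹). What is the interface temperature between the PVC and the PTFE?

T = 347.3 K

Treat each layer as a resistance in series:
  R'_stainless steel = ln(0.0118/0.00909)/(2πk) = 0.2609/(2π·17.6) = 0.002360 m·K/W
  R'_PVC = ln(0.0133/0.0118)/(2πk) = 0.1197/(2π·0.223) = 0.08540 m·K/W
  R'_PTFE = ln(0.0157/0.0133)/(2πk) = 0.1659/(2π·0.281) = 0.09396 m·K/W
  R'_conv,out = 1/(2πr h) = 1/(2π·0.0157·19.5) = 0.5199 m·K/W
ΣR = 0.002360 + 0.08540 + 0.09396 + 0.5199 = 0.7016 m·K/W
Q' = ΔT/ΣR = (353.2 K − 306 K)/0.7016 = 67.27 W/m
From the inner boundary to the PVC/PTFE interface, ΣR_partial = 0.08776 m·K/W.
T_interface = T_in − Q'·ΣR_partial = 353.2 K − (67.27)(0.08776) = 347.3 K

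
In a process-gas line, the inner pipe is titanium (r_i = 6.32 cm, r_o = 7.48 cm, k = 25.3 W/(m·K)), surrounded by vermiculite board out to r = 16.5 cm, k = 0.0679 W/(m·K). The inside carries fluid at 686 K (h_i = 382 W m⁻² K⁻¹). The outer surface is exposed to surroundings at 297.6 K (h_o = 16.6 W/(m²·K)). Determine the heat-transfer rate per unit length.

Q' = 202 W/m

Series thermal resistances, inner to outer:
  R'_conv,in = 1/(2πr h) = 1/(2π·0.0632·382) = 0.006592 m·K/W
  R'_titanium = ln(0.0748/0.0632)/(2πk) = 0.1685/(2π·25.3) = 0.001060 m·K/W
  R'_vermiculite board = ln(0.165/0.0748)/(2πk) = 0.7911/(2π·0.0679) = 1.854 m·K/W
  R'_conv,out = 1/(2πr h) = 1/(2π·0.165·16.6) = 0.05811 m·K/W
ΣR = 0.006592 + 0.001060 + 1.854 + 0.05811 = 1.920 m·K/W
Q' = ΔT/ΣR = (686 K − 297.6 K)/1.920 = 202 W/m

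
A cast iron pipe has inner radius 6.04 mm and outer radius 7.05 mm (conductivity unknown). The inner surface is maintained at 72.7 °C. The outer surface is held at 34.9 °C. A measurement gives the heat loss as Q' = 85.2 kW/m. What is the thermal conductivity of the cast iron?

k = 55.5 W/m·K

ΣR = ΔT/Q' = |72.7 − 34.9|/85200 = 4.437×10^-4 m·K/W
ln(r₂/r₁)/(2πk) = 4.437×10^-4 ⇒ k = 0.1546/(2π·4.437×10^-4) = 55.5 W/m·K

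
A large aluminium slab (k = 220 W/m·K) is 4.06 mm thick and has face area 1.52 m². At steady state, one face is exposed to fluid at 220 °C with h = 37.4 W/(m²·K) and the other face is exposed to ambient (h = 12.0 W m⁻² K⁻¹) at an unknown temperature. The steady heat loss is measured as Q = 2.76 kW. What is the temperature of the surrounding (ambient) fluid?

T_out = 20.1 °C

Series resistances:
  R_conv,in = 1/(hA) = 1/(37.4·1.52) = 0.01759 K/W
  R_aluminium = L/(kA) = 0.00406/(220·1.52) = 1.214×10^-5 K/W
  R_conv,out = 1/(hA) = 1/(12.0·1.52) = 0.05482 K/W
ΣR = 0.07243 K/W
ΔT = Q·ΣR = 2760 × 0.07243 = 199.9 K
Heat flows outward, so T_out = T_in − ΔT = 220 − 199.9 = 20.1 °C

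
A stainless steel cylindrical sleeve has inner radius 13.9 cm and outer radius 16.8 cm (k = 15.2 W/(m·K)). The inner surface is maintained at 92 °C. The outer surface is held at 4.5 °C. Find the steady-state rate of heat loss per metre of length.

Q' = 44.1 kW/m

Q' = 2πk·ΔT/ln(r₂/r₁) = 2π × 15.2 × 87.5 / ln(0.168/0.139) = 44100 W/m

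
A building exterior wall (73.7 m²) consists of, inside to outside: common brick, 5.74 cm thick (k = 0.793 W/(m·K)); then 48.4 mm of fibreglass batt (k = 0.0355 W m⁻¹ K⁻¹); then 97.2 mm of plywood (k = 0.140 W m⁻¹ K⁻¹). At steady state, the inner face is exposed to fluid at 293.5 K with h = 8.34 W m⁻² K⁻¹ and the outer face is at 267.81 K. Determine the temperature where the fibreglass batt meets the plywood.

Treat each layer as a resistance in series:
  R_conv,in = 1/(hA) = 1/(8.34·73.7) = 0.001627 K/W
  R_common brick = L/(kA) = 0.0574/(0.793·73.7) = 9.821×10^-4 K/W
  R_fibreglass batt = L/(kA) = 0.0484/(0.0355·73.7) = 0.01850 K/W
  R_plywood = L/(kA) = 0.0972/(0.140·73.7) = 0.009420 K/W
ΣR = 0.001627 + 9.821×10^-4 + 0.01850 + 0.009420 = 0.03053 K/W
Q = ΔT/ΣR = (293.5 K − 267.81 K)/0.03053 = 841.5 W
From the inner boundary to the fibreglass batt/plywood interface, ΣR_partial = 0.02111 K/W.
T_interface = T_in − Q·ΣR_partial = 293.5 K − (841.5)(0.02111) = 275.74 K

T = 275.74 K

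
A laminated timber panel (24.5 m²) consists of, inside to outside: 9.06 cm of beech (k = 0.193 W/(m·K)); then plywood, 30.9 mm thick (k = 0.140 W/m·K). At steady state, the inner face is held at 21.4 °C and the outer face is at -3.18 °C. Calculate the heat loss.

Treat each layer as a resistance in series:
  R_beech = L/(kA) = 0.0906/(0.193·24.5) = 0.01916 K/W
  R_plywood = L/(kA) = 0.0309/(0.140·24.5) = 0.009009 K/W
ΣR = 0.01916 + 0.009009 = 0.02817 K/W
Q = ΔT/ΣR = (21.4 °C − -3.18 °C)/0.02817 = 873 W

Q = 873 W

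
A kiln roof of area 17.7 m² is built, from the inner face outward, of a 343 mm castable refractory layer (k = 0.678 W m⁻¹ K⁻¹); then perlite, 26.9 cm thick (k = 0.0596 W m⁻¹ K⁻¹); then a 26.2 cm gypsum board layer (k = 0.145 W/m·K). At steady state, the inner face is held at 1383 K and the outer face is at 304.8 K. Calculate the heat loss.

Q = 2800 W

Resistance network (inner→outer):
  R_castable refractory = L/(kA) = 0.343/(0.678·17.7) = 0.02858 K/W
  R_perlite = L/(kA) = 0.269/(0.0596·17.7) = 0.2550 K/W
  R_gypsum board = L/(kA) = 0.262/(0.145·17.7) = 0.1021 K/W
ΣR = 0.02858 + 0.2550 + 0.1021 = 0.3857 K/W
Q = ΔT/ΣR = (1383 K − 304.8 K)/0.3857 = 2800 W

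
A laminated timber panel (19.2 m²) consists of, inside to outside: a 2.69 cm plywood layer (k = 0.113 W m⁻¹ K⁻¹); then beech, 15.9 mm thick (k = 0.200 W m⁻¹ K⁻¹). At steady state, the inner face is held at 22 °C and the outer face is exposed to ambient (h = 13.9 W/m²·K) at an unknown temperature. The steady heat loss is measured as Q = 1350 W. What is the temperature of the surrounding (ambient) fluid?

T_out = -5.39 °C

Sum the resistances:
  R_plywood = L/(kA) = 0.0269/(0.113·19.2) = 0.01240 K/W
  R_beech = L/(kA) = 0.0159/(0.200·19.2) = 0.004141 K/W
  R_conv,out = 1/(hA) = 1/(13.9·19.2) = 0.003747 K/W
ΣR = 0.02029 K/W
ΔT = Q·ΣR = 1350 × 0.02029 = 27.39 K
Heat flows outward, so T_out = T_in − ΔT = 22 − 27.39 = -5.39 °C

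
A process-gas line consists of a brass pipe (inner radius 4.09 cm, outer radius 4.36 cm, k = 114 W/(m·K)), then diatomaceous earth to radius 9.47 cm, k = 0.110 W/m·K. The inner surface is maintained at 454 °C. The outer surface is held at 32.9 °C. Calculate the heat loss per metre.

Q' = 375 W/m

Resistance network (inner→outer):
  R'_brass = ln(0.0436/0.0409)/(2πk) = 0.06393/(2π·114) = 8.925×10^-5 m·K/W
  R'_diatomaceous earth = ln(0.0947/0.0436)/(2πk) = 0.7757/(2π·0.110) = 1.122 m·K/W
ΣR = 8.925×10^-5 + 1.122 = 1.122 m·K/W
Q' = ΔT/ΣR = (454 °C − 32.9 °C)/1.122 = 375 W/m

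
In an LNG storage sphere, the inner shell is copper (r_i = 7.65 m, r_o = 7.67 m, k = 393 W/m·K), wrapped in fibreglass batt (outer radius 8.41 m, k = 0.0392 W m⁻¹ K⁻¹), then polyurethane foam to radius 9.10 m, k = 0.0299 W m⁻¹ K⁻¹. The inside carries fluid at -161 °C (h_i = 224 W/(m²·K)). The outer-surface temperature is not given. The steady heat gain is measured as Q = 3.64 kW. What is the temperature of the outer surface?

T_out = 11.1 °C

Series resistances:
  R_conv,in = 1/(4πr²h) = 1/(4π·7.65²·224) = 6.070×10^-6 K/W
  R_copper = (1/7.65 − 1/7.67)/(4πk) = 3.409×10^-4/(4π·393) = 6.902×10^-8 K/W
  R_fibreglass batt = (1/7.67 − 1/8.41)/(4πk) = 0.01147/(4π·0.0392) = 0.02329 K/W
  R_polyurethane foam = (1/8.41 − 1/9.10)/(4πk) = 0.009016/(4π·0.0299) = 0.02400 K/W
ΣR = 0.04729 K/W
ΔT = Q·ΣR = 3640 × 0.04729 = 172.1 K
Heat flows inward, so T_out = T_in + ΔT = -161 + 172.1 = 11.1 °C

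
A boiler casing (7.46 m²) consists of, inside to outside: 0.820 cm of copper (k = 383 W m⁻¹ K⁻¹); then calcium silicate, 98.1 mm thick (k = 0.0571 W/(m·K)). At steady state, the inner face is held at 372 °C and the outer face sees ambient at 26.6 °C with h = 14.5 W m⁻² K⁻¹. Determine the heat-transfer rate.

Q = 1440 W

Treat each layer as a resistance in series:
  R_copper = L/(kA) = 0.00820/(383·7.46) = 2.870×10^-6 K/W
  R_calcium silicate = L/(kA) = 0.0981/(0.0571·7.46) = 0.2303 K/W
  R_conv,out = 1/(hA) = 1/(14.5·7.46) = 0.009245 K/W
ΣR = 2.870×10^-6 + 0.2303 + 0.009245 = 0.2395 K/W
Q = ΔT/ΣR = (372 °C − 26.6 °C)/0.2395 = 1440 W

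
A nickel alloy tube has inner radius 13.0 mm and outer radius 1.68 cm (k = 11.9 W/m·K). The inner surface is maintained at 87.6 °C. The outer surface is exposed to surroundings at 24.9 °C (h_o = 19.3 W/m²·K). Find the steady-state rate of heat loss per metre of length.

Treat each layer as a resistance in series:
  R'_nickel alloy = ln(0.0168/0.0130)/(2πk) = 0.2564/(2π·11.9) = 0.003430 m·K/W
  R'_conv,out = 1/(2πr h) = 1/(2π·0.0168·19.3) = 0.4909 m·K/W
ΣR = 0.003430 + 0.4909 = 0.4943 m·K/W
Q' = ΔT/ΣR = (87.6 °C − 24.9 °C)/0.4943 = 127 W/m

Q' = 127 W/m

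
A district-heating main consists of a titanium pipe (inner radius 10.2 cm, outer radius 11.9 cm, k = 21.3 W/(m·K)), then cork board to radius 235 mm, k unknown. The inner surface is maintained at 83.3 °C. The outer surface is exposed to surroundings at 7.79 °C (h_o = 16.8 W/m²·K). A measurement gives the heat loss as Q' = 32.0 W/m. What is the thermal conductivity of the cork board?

ΣR = ΔT/Q' = |83.3 − 7.79|/32.0 = 2.360 m·K/W
Known resistances:
  R'_titanium = ln(0.119/0.102)/(2πk) = 0.1542/(2π·21.3) = 0.001152 m·K/W
  R'_conv,out = 1/(2πr h) = 1/(2π·0.235·16.8) = 0.04031 m·K/W
R_cork board = ΣR − ΣR_known = 2.360 − 0.04146 = 2.319 m·K/W
ln(r₂/r₁)/(2πk) = 2.319 ⇒ k = 0.6805/(2π·2.319) = 0.0467 W/m·K

k = 0.0467 W/m·K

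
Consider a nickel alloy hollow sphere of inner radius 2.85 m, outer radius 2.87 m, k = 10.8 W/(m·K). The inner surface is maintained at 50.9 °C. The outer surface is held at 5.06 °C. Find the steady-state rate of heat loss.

Q = 4πk·ΔT/(1/r₁ − 1/r₂) = 4π × 10.8 × 45.84 / (1/2.85 − 1/2.87) = 2.54×10^6 W

Q = 2540 kW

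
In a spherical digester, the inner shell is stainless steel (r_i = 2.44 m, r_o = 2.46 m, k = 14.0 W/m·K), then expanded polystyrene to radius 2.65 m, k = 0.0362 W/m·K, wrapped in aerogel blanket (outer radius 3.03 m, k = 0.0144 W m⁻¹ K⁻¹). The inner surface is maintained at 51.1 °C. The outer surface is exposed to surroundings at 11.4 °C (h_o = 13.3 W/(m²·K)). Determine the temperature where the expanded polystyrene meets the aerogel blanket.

T = 43.3 °C

Treat each layer as a resistance in series:
  R_stainless steel = (1/2.44 − 1/2.46)/(4πk) = 0.003332/(4π·14.0) = 1.894×10^-5 K/W
  R_expanded polystyrene = (1/2.46 − 1/2.65)/(4πk) = 0.02915/(4π·0.0362) = 0.06407 K/W
  R_aerogel blanket = (1/2.65 − 1/3.03)/(4πk) = 0.04733/(4π·0.0144) = 0.2615 K/W
  R_conv,out = 1/(4πr²h) = 1/(4π·3.03²·13.3) = 6.517×10^-4 K/W
ΣR = 1.894×10^-5 + 0.06407 + 0.2615 + 6.517×10^-4 = 0.3262 K/W
Q = ΔT/ΣR = (51.1 °C − 11.4 °C)/0.3262 = 121.7 W
From the inner boundary to the expanded polystyrene/aerogel blanket interface, ΣR_partial = 0.06409 K/W.
T_interface = T_in − Q·ΣR_partial = 51.1 °C − (121.7)(0.06409) = 43.3 °C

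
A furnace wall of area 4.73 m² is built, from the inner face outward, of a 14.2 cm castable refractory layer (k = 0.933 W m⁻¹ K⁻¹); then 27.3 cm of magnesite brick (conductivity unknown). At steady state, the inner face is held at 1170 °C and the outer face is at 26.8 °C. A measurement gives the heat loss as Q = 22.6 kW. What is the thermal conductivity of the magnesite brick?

k = 3.14 W/m·K

ΣR = ΔT/Q = |1170 − 26.8|/22600 = 0.05058 K/W
Known resistances:
  R_castable refractory = L/(kA) = 0.142/(0.933·4.73) = 0.03218 K/W
R_magnesite brick = ΣR − ΣR_known = 0.05058 − 0.03218 = 0.01840 K/W
L/(kA) = 0.01840 ⇒ k = 0.273/(0.01840·4.73) = 3.14 W/m·K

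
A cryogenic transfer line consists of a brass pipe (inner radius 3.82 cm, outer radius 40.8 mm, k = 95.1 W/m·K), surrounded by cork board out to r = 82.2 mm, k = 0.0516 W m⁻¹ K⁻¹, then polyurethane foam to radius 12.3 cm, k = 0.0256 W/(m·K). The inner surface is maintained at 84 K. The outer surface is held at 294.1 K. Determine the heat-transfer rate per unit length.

Q' = 45.0 W/m

Treat each layer as a resistance in series:
  R'_brass = ln(0.0408/0.0382)/(2πk) = 0.06585/(2π·95.1) = 1.102×10^-4 m·K/W
  R'_cork board = ln(0.0822/0.0408)/(2πk) = 0.7005/(2π·0.0516) = 2.161 m·K/W
  R'_polyurethane foam = ln(0.123/0.0822)/(2πk) = 0.4030/(2π·0.0256) = 2.506 m·K/W
ΣR = 1.102×10^-4 + 2.161 + 2.506 = 4.667 m·K/W
Q' = ΔT/ΣR = (84 K − 294.1 K)/4.667 = -45.0 W/m
(Negative Q' ⇒ heat flows inward; heat gain = 45.0 W/m.)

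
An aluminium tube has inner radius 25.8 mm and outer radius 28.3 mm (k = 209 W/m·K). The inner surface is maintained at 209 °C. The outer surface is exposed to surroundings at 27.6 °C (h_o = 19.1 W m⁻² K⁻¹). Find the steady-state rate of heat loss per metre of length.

Q' = 616 W/m

Treat each layer as a resistance in series:
  R'_aluminium = ln(0.0283/0.0258)/(2πk) = 0.09249/(2π·209) = 7.043×10^-5 m·K/W
  R'_conv,out = 1/(2πr h) = 1/(2π·0.0283·19.1) = 0.2944 m·K/W
ΣR = 7.043×10^-5 + 0.2944 = 0.2945 m·K/W
Q' = ΔT/ΣR = (209 °C − 27.6 °C)/0.2945 = 616 W/m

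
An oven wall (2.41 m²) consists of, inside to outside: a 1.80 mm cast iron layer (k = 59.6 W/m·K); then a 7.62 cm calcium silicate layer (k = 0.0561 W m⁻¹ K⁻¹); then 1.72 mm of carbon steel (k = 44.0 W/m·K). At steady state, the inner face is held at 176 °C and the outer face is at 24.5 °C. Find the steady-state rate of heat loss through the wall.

Series thermal resistances, inner to outer:
  R_cast iron = L/(kA) = 0.00180/(59.6·2.41) = 1.253×10^-5 K/W
  R_calcium silicate = L/(kA) = 0.0762/(0.0561·2.41) = 0.5636 K/W
  R_carbon steel = L/(kA) = 0.00172/(44.0·2.41) = 1.622×10^-5 K/W
ΣR = 1.253×10^-5 + 0.5636 + 1.622×10^-5 = 0.5636 K/W
Q = ΔT/ΣR = (176 °C − 24.5 °C)/0.5636 = 269 W

Q = 269 W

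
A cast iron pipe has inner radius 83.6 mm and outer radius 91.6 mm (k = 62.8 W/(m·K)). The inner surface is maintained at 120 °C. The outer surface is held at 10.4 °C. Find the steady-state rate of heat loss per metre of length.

Q' = 4.73×10^5 W/m

Q' = 2πk·ΔT/ln(r₂/r₁) = 2π × 62.8 × 109.6 / ln(0.0916/0.0836) = 4.73×10^5 W/m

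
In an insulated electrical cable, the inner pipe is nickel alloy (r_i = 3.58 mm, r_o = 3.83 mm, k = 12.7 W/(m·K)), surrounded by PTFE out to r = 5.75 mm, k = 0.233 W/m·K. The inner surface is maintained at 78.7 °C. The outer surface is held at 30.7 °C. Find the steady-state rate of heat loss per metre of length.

Resistance network (inner→outer):
  R'_nickel alloy = ln(0.00383/0.00358)/(2πk) = 0.06750/(2π·12.7) = 8.459×10^-4 m·K/W
  R'_PTFE = ln(0.00575/0.00383)/(2πk) = 0.4063/(2π·0.233) = 0.2776 m·K/W
ΣR = 8.459×10^-4 + 0.2776 = 0.2784 m·K/W
Q' = ΔT/ΣR = (78.7 °C − 30.7 °C)/0.2784 = 172 W/m

Q' = 172 W/m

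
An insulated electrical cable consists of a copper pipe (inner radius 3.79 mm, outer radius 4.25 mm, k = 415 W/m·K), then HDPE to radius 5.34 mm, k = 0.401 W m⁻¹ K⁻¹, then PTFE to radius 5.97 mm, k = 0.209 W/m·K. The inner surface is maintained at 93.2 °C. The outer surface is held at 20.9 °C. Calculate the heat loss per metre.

Q' = 412 W/m

Series thermal resistances, inner to outer:
  R'_copper = ln(0.00425/0.00379)/(2πk) = 0.1146/(2π·415) = 4.393×10^-5 m·K/W
  R'_HDPE = ln(0.00534/0.00425)/(2πk) = 0.2283/(2π·0.401) = 0.09061 m·K/W
  R'_PTFE = ln(0.00597/0.00534)/(2πk) = 0.1115/(2π·0.209) = 0.08492 m·K/W
ΣR = 4.393×10^-5 + 0.09061 + 0.08492 = 0.1756 m·K/W
Q' = ΔT/ΣR = (93.2 °C − 20.9 °C)/0.1756 = 412 W/m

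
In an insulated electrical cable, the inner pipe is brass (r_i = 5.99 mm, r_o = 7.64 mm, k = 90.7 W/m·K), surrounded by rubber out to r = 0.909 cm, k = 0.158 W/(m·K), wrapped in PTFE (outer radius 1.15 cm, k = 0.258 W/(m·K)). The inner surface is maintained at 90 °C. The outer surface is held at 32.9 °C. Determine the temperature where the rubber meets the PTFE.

T = 58.7 °C

Series thermal resistances, inner to outer:
  R'_brass = ln(0.00764/0.00599)/(2πk) = 0.2433/(2π·90.7) = 4.269×10^-4 m·K/W
  R'_rubber = ln(0.00909/0.00764)/(2πk) = 0.1738/(2π·0.158) = 0.1750 m·K/W
  R'_PTFE = ln(0.0115/0.00909)/(2πk) = 0.2352/(2π·0.258) = 0.1451 m·K/W
ΣR = 4.269×10^-4 + 0.1750 + 0.1451 = 0.3205 m·K/W
Q' = ΔT/ΣR = (90 °C − 32.9 °C)/0.3205 = 178.2 W/m
From the inner boundary to the rubber/PTFE interface, ΣR_partial = 0.1754 m·K/W.
T_interface = T_in − Q'·ΣR_partial = 90 °C − (178.2)(0.1754) = 58.7 °C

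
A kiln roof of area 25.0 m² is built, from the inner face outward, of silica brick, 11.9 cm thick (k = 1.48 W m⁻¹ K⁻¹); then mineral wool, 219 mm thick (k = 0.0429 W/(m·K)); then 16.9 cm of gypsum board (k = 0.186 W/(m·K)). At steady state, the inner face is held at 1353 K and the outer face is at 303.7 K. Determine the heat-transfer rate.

Treat each layer as a resistance in series:
  R_silica brick = L/(kA) = 0.119/(1.48·25.0) = 0.003216 K/W
  R_mineral wool = L/(kA) = 0.219/(0.0429·25.0) = 0.2042 K/W
  R_gypsum board = L/(kA) = 0.169/(0.186·25.0) = 0.03634 K/W
ΣR = 0.003216 + 0.2042 + 0.03634 = 0.2438 K/W
Q = ΔT/ΣR = (1353 K − 303.7 K)/0.2438 = 4300 W

Q = 4300 W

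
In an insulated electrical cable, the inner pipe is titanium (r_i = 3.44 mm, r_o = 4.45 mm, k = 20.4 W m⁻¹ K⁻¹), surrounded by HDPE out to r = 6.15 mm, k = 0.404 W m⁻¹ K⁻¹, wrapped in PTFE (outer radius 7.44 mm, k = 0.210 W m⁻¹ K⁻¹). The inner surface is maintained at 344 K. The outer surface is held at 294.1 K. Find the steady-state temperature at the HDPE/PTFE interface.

T = 320.4 K

Treat each layer as a resistance in series:
  R'_titanium = ln(0.00445/0.00344)/(2πk) = 0.2574/(2π·20.4) = 0.002008 m·K/W
  R'_HDPE = ln(0.00615/0.00445)/(2πk) = 0.3235/(2π·0.404) = 0.1275 m·K/W
  R'_PTFE = ln(0.00744/0.00615)/(2πk) = 0.1904/(2π·0.210) = 0.1443 m·K/W
ΣR = 0.002008 + 0.1275 + 0.1443 = 0.2738 m·K/W
Q' = ΔT/ΣR = (344 K − 294.1 K)/0.2738 = 182.2 W/m
From the inner boundary to the HDPE/PTFE interface, ΣR_partial = 0.1295 m·K/W.
T_interface = T_in − Q'·ΣR_partial = 344 K − (182.2)(0.1295) = 320.4 K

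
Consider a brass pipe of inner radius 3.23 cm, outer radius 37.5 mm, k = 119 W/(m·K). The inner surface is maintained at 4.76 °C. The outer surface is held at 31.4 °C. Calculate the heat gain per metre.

Q' = 2πk·ΔT/ln(r₂/r₁) = 2π × 119 × 26.64 / ln(0.0375/0.0323) = 1.33×10^5 W/m

Q' = 1.33×10^5 W/m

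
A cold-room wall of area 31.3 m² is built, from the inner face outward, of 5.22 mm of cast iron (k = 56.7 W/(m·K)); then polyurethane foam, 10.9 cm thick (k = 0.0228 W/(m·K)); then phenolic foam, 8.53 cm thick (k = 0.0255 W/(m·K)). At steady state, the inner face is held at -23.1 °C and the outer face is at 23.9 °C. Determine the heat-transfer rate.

Resistance network (inner→outer):
  R_cast iron = L/(kA) = 0.00522/(56.7·31.3) = 2.941×10^-6 K/W
  R_polyurethane foam = L/(kA) = 0.109/(0.0228·31.3) = 0.1527 K/W
  R_phenolic foam = L/(kA) = 0.0853/(0.0255·31.3) = 0.1069 K/W
ΣR = 2.941×10^-6 + 0.1527 + 0.1069 = 0.2596 K/W
Q = ΔT/ΣR = (-23.1 °C − 23.9 °C)/0.2596 = -181 W
(Negative Q ⇒ heat flows inward; heat gain = 181 W.)

Q = 181 W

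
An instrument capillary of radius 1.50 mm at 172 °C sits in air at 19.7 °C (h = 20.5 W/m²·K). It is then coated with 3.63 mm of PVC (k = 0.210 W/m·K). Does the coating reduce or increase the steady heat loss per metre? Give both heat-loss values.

increases: 29.4 → 62.3 W/m

Critical radius for a cylinder: r_cr = k/h = 0.0102 m = 1.02 cm.
Outer radius after coating: r₂ = 0.00150 + 0.00363 = 0.00513 m.
Since r₁ < r_cr and r₂ ≤ r_cr, the coating moves toward the maximum at r_cr — heat loss rises.
Bare: R = 1/(2πr₁h) = 5.176 m·K/W; Q = 152.3/5.176 = 29.4 W/m.
Coated: R = R_cond + R_conv = 2.445 m·K/W; Q = 152.3/2.445 = 62.3 W/m.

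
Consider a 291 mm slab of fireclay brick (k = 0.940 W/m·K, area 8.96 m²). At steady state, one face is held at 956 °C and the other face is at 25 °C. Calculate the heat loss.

Q = 26.9 kW

Q = kA·ΔT/L = 0.940 × 8.96 × |956 °C − 25 °C| / 0.291 = 26900 W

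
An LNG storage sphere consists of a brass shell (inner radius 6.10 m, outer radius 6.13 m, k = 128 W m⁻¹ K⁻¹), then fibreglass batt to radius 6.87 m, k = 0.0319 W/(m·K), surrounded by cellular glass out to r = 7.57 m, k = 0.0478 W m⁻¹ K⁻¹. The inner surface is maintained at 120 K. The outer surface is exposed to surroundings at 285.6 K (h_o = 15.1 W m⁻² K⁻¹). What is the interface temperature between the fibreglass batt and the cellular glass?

Treat each layer as a resistance in series:
  R_brass = (1/6.10 − 1/6.13)/(4πk) = 8.023×10^-4/(4π·128) = 4.988×10^-7 K/W
  R_fibreglass batt = (1/6.13 − 1/6.87)/(4πk) = 0.01757/(4π·0.0319) = 0.04383 K/W
  R_cellular glass = (1/6.87 − 1/7.57)/(4πk) = 0.01346/(4π·0.0478) = 0.02241 K/W
  R_conv,out = 1/(4πr²h) = 1/(4π·7.57²·15.1) = 9.196×10^-5 K/W
ΣR = 4.988×10^-7 + 0.04383 + 0.02241 + 9.196×10^-5 = 0.06633 K/W
Q = ΔT/ΣR = (120 K − 285.6 K)/0.06633 = -2497 W
From the inner boundary to the fibreglass batt/cellular glass interface, ΣR_partial = 0.04383 K/W.
T_interface = T_in − Q·ΣR_partial = 120 K − (-2497)(0.04383) = 229.4 K

T = 229.4 K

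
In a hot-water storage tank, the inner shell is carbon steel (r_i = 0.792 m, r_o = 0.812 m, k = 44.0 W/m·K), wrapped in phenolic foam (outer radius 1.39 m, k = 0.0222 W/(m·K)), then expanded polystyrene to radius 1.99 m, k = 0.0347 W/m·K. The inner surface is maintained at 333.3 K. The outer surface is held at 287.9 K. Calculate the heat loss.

Q = 19.5 W

Resistance network (inner→outer):
  R_carbon steel = (1/0.792 − 1/0.812)/(4πk) = 0.03110/(4π·44.0) = 5.625×10^-5 K/W
  R_phenolic foam = (1/0.812 − 1/1.39)/(4πk) = 0.5121/(4π·0.0222) = 1.836 K/W
  R_expanded polystyrene = (1/1.39 − 1/1.99)/(4πk) = 0.2169/(4π·0.0347) = 0.4974 K/W
ΣR = 5.625×10^-5 + 1.836 + 0.4974 = 2.333 K/W
Q = ΔT/ΣR = (333.3 K − 287.9 K)/2.333 = 19.5 W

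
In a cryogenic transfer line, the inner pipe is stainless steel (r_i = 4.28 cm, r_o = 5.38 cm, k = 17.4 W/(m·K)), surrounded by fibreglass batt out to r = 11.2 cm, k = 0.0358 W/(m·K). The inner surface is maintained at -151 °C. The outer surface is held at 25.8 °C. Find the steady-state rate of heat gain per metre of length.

Q' = 54.2 W/m

Series thermal resistances, inner to outer:
  R'_stainless steel = ln(0.0538/0.0428)/(2πk) = 0.2287/(2π·17.4) = 0.002092 m·K/W
  R'_fibreglass batt = ln(0.112/0.0538)/(2πk) = 0.7332/(2π·0.0358) = 3.260 m·K/W
ΣR = 0.002092 + 3.260 = 3.262 m·K/W
Q' = ΔT/ΣR = (-151 °C − 25.8 °C)/3.262 = -54.2 W/m
(Negative Q' ⇒ heat flows inward; heat gain = 54.2 W/m.)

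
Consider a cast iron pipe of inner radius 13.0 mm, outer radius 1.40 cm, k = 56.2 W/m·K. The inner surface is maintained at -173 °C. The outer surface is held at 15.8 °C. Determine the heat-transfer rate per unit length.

Q' = 900 kW/m

Q' = 2πk·ΔT/ln(r₂/r₁) = 2π × 56.2 × 188.8 / ln(0.0140/0.0130) = 9.00×10^5 W/m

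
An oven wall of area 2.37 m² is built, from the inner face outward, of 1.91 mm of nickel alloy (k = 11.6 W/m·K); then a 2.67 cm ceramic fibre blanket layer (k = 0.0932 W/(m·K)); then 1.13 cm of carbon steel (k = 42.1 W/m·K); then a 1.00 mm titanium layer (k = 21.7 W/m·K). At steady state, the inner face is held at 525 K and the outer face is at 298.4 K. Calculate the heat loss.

Q = 1870 W

Treat each layer as a resistance in series:
  R_nickel alloy = L/(kA) = 0.00191/(11.6·2.37) = 6.947×10^-5 K/W
  R_ceramic fibre blanket = L/(kA) = 0.0267/(0.0932·2.37) = 0.1209 K/W
  R_carbon steel = L/(kA) = 0.0113/(42.1·2.37) = 1.133×10^-4 K/W
  R_titanium = L/(kA) = 0.00100/(21.7·2.37) = 1.944×10^-5 K/W
ΣR = 6.947×10^-5 + 0.1209 + 1.133×10^-4 + 1.944×10^-5 = 0.1211 K/W
Q = ΔT/ΣR = (525 K − 298.4 K)/0.1211 = 1870 W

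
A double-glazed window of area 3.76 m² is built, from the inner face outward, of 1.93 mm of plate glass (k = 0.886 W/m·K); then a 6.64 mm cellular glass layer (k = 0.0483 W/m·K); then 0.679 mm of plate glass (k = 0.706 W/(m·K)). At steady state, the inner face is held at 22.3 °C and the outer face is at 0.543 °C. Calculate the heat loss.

Treat each layer as a resistance in series:
  R_plate glass = L/(kA) = 0.00193/(0.886·3.76) = 5.793×10^-4 K/W
  R_cellular glass = L/(kA) = 0.00664/(0.0483·3.76) = 0.03656 K/W
  R_plate glass = L/(kA) = 6.79×10^-4/(0.706·3.76) = 2.558×10^-4 K/W
ΣR = 5.793×10^-4 + 0.03656 + 2.558×10^-4 = 0.03740 K/W
Q = ΔT/ΣR = (22.3 °C − 0.543 °C)/0.03740 = 582 W

Q = 582 W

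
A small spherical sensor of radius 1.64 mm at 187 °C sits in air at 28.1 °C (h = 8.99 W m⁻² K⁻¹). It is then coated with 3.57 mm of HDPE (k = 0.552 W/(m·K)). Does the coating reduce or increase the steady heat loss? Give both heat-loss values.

Critical radius for a sphere: r_cr = 2k/h = 0.123 m = 12.3 cm.
Outer radius after coating: r₂ = 0.00164 + 0.00357 = 0.00521 m.
Since r₁ < r_cr and r₂ ≤ r_cr, the coating moves toward the maximum at r_cr — heat loss rises.
Bare: R = 1/(4πr₁²h) = 3291 K/W; Q = 158.9/3291 = 0.0483 W.
Coated: R = R_cond + R_conv = 386.3 K/W; Q = 158.9/386.3 = 0.411 W.

increases: 0.0483 → 0.411 W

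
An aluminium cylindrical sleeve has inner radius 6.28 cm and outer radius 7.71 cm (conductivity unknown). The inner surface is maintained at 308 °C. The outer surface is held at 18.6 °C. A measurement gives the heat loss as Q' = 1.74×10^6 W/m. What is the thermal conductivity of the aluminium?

k = 196 W/m·K

ΣR = ΔT/Q' = |308 − 18.6|/1.74×10^6 = 1.663×10^-4 m·K/W
ln(r₂/r₁)/(2πk) = 1.663×10^-4 ⇒ k = 0.2051/(2π·1.663×10^-4) = 196 W/m·K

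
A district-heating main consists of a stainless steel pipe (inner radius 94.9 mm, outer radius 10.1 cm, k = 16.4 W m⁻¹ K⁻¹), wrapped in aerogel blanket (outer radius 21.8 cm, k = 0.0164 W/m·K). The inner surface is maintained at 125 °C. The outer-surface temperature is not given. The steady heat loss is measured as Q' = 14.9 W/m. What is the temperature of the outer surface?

Sum the resistances:
  R'_stainless steel = ln(0.101/0.0949)/(2πk) = 0.06230/(2π·16.4) = 6.046×10^-4 m·K/W
  R'_aerogel blanket = ln(0.218/0.101)/(2πk) = 0.7694/(2π·0.0164) = 7.466 m·K/W
ΣR = 7.467 m·K/W
ΔT = Q'·ΣR = 14.9 × 7.467 = 111.3 K
Heat flows outward, so T_out = T_in − ΔT = 125 − 111.3 = 13.7 °C

T_out = 13.7 °C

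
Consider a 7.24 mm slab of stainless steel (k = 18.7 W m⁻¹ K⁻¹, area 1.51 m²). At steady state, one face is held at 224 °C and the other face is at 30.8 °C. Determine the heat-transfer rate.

Q = kA·ΔT/L = 18.7 × 1.51 × |224 °C − 30.8 °C| / 0.00724 = 7.54×10^5 W

Q = 7.54×10^5 W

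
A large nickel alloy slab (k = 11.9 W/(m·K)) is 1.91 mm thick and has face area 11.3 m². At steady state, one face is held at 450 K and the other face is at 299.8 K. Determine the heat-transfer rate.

Q = 10600 kW

Q = kA·ΔT/L = 11.9 × 11.3 × |450 K − 299.8 K| / 0.00191 = 1.06×10^7 W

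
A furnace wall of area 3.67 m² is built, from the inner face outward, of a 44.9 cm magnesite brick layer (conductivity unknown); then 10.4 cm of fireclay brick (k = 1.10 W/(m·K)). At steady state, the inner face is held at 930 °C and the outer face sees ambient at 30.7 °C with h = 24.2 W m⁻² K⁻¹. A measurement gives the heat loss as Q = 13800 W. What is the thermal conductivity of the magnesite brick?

k = 4.35 W/m·K

ΣR = ΔT/Q = |930 − 30.7|/13800 = 0.06517 K/W
Known resistances:
  R_fireclay brick = L/(kA) = 0.104/(1.10·3.67) = 0.02576 K/W
  R_conv,out = 1/(hA) = 1/(24.2·3.67) = 0.01126 K/W
R_magnesite brick = ΣR − ΣR_known = 0.06517 − 0.03702 = 0.02815 K/W
L/(kA) = 0.02815 ⇒ k = 0.449/(0.02815·3.67) = 4.35 W/m·K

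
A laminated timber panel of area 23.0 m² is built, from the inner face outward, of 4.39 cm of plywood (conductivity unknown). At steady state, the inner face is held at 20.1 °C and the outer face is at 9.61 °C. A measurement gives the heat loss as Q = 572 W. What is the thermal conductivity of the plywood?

k = 0.104 W/m·K

ΣR = ΔT/Q = |20.1 − 9.61|/572 = 0.01834 K/W
L/(kA) = 0.01834 ⇒ k = 0.0439/(0.01834·23.0) = 0.104 W/m·K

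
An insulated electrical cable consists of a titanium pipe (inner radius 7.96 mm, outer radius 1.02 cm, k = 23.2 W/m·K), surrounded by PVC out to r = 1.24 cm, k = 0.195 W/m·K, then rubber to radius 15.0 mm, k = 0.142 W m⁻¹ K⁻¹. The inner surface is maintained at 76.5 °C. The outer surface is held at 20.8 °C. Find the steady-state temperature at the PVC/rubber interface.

Treat each layer as a resistance in series:
  R'_titanium = ln(0.0102/0.00796)/(2πk) = 0.2480/(2π·23.2) = 0.001701 m·K/W
  R'_PVC = ln(0.0124/0.0102)/(2πk) = 0.1953/(2π·0.195) = 0.1594 m·K/W
  R'_rubber = ln(0.0150/0.0124)/(2πk) = 0.1904/(2π·0.142) = 0.2134 m·K/W
ΣR = 0.001701 + 0.1594 + 0.2134 = 0.3745 m·K/W
Q' = ΔT/ΣR = (76.5 °C − 20.8 °C)/0.3745 = 148.7 W/m
From the inner boundary to the PVC/rubber interface, ΣR_partial = 0.1611 m·K/W.
T_interface = T_in − Q'·ΣR_partial = 76.5 °C − (148.7)(0.1611) = 52.5 °C

T = 52.5 °C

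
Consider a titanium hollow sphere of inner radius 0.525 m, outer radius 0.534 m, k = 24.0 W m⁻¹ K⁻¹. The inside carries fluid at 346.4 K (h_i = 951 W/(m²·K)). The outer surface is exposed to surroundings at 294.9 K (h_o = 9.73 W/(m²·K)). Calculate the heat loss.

Q = 1770 W

Resistance network (inner→outer):
  R_conv,in = 1/(4πr²h) = 1/(4π·0.525²·951) = 3.036×10^-4 K/W
  R_titanium = (1/0.525 − 1/0.534)/(4πk) = 0.03210/(4π·24.0) = 1.064×10^-4 K/W
  R_conv,out = 1/(4πr²h) = 1/(4π·0.534²·9.73) = 0.02868 K/W
ΣR = 3.036×10^-4 + 1.064×10^-4 + 0.02868 = 0.02909 K/W
Q = ΔT/ΣR = (346.4 K − 294.9 K)/0.02909 = 1770 W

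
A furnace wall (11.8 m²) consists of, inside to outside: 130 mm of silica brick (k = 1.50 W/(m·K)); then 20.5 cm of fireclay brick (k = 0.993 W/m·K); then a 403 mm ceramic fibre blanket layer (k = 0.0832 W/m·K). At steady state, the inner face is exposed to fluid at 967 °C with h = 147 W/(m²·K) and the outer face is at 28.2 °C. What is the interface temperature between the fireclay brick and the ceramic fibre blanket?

Treat each layer as a resistance in series:
  R_conv,in = 1/(hA) = 1/(147·11.8) = 5.765×10^-4 K/W
  R_silica brick = L/(kA) = 0.130/(1.50·11.8) = 0.007345 K/W
  R_fireclay brick = L/(kA) = 0.205/(0.993·11.8) = 0.01750 K/W
  R_ceramic fibre blanket = L/(kA) = 0.403/(0.0832·11.8) = 0.4105 K/W
ΣR = 5.765×10^-4 + 0.007345 + 0.01750 + 0.4105 = 0.4359 K/W
Q = ΔT/ΣR = (967 °C − 28.2 °C)/0.4359 = 2154 W
From the inner boundary to the fireclay brick/ceramic fibre blanket interface, ΣR_partial = 0.02542 K/W.
T_interface = T_in − Q·ΣR_partial = 967 °C − (2154)(0.02542) = 912 °C

T = 912 °C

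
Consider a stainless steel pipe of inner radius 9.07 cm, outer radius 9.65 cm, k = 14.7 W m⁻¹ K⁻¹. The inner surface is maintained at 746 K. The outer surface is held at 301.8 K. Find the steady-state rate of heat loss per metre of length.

Q' = 6.62×10^5 W/m

Q' = 2πk·ΔT/ln(r₂/r₁) = 2π × 14.7 × 444.2 / ln(0.0965/0.0907) = 6.62×10^5 W/m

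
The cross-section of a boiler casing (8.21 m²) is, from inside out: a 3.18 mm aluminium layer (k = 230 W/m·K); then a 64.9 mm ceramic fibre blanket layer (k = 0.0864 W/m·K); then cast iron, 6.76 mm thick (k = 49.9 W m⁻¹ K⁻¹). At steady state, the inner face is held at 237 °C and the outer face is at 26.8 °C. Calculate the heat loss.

Resistance network (inner→outer):
  R_aluminium = L/(kA) = 0.00318/(230·8.21) = 1.684×10^-6 K/W
  R_ceramic fibre blanket = L/(kA) = 0.0649/(0.0864·8.21) = 0.09149 K/W
  R_cast iron = L/(kA) = 0.00676/(49.9·8.21) = 1.650×10^-5 K/W
ΣR = 1.684×10^-6 + 0.09149 + 1.650×10^-5 = 0.09151 K/W
Q = ΔT/ΣR = (237 °C − 26.8 °C)/0.09151 = 2300 W

Q = 2.30 kW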